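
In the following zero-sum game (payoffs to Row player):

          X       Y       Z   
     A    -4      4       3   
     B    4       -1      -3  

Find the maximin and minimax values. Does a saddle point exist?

Maximin = -3, Minimax = 3, Saddle: False

Work:
Row minimums: [-4, -3] → maximin = -3
Column maximums: [4, 4, 3] → minimax = 3
No saddle point (maximin ≠ minimax). Mixed strategy needed.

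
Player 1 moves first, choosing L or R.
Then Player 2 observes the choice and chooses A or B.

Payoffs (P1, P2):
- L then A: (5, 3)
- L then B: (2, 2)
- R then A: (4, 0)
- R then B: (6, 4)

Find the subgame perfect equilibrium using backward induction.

P1 plays R, P2 plays A after L and B after R; Payoff (6, 4)

Work:
Backward induction:
After L: P2 chooses A → P1 gets 5
After R: P2 chooses B → P1 gets 6
P1 chooses R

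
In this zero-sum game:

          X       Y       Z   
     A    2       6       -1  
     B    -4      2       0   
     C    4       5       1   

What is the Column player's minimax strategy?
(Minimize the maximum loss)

Column should play Z, value = 1

Work:
Column player minimizes Row's maximum payoff:
Column X: max payoff to Row = 4
Column Y: max payoff to Row = 6
Column Z: max payoff to Row = 1
Minimum is 1, achieved by column Z.
Minimax strategy: Z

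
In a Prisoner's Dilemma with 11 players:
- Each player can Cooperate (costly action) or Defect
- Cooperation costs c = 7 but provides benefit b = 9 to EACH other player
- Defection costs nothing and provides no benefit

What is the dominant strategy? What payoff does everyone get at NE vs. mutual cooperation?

Dominant: Defect; NE payoff = 0; Coop payoff = 83

Work:
Defect dominates (saves cost c = 7, benefit to others is external)
NE: All defect → everyone gets 0
If all cooperate: each receives (10)×9 - 7 = 83
Social dilemma: 83 > 0 but NE gives 0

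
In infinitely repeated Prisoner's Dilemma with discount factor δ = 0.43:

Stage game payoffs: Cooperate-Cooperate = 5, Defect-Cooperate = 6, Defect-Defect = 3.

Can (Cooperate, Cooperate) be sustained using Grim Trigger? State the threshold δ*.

δ* = 0.3333; since δ = 0.43 ≥ 0.3333, cooperation can be sustained

Work:
For Grim Trigger:
Cooperate forever: 5/(1-δ)
Defect then punished: 6 + 3·δ/(1-δ)
Need: 5/(1-δ) ≥ 6 + 3·δ/(1-δ)
Solving: δ ≥ (T-R)/(T-P) = (6-5)/(6-3) = 0.3333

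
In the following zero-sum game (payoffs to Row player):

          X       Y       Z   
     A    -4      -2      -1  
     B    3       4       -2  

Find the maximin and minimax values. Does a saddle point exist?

Maximin = -2, Minimax = -1, Saddle: False

Work:
Row minimums: [-4, -2] → maximin = -2
Column maximums: [3, 4, -1] → minimax = -1
No saddle point (maximin ≠ minimax). Mixed strategy needed.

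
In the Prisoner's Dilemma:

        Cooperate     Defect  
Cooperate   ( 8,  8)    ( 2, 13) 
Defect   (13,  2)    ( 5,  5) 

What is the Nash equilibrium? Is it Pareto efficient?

(Defect, Defect) is NE; not Pareto efficient

Work:
Defect dominates Cooperate for both players:
If P2 cooperates: Defect (13) > Cooperate (8)
If P2 defects: Defect (5) > Cooperate (2)
NE: (Defect, Defect) with payoff (5, 5)
But (Cooperate, Cooperate) = (8, 8) Pareto dominates (5, 5)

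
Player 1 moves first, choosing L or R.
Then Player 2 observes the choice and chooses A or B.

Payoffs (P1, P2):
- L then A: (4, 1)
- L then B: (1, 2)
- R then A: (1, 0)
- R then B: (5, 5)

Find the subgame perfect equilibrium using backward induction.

P1 plays R, P2 plays B after L and B after R; Payoff (5, 5)

Work:
Backward induction:
After L: P2 chooses B → P1 gets 1
After R: P2 chooses B → P1 gets 5
P1 chooses R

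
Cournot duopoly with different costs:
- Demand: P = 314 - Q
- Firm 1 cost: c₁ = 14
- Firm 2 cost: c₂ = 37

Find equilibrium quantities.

q₁* = 107.67, q₂* = 84.67

Work:
Reaction: q₁ = (314 - 14 - q₂)/2
Reaction: q₂ = (314 - 37 - q₁)/2
Solve simultaneously:
q₁* = (314 - 2×14 + 37)/3 = 107.67
q₂* = (314 - 2×37 + 14)/3 = 84.67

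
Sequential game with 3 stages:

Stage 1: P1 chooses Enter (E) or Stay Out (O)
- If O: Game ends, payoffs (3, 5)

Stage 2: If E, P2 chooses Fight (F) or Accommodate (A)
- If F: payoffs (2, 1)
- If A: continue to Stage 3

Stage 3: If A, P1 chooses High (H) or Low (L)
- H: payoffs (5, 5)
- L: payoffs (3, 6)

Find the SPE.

SPE: (E, A, H); Outcome (5, 5)

Work:
Stage 3: P1 chooses H (5 vs 3)
Stage 2: P2: F->1, A->5 (anticipating H). Choose A
Stage 1: P1: O->3, E->5 (anticipating A, H). Choose E
SPE path: E -> A -> H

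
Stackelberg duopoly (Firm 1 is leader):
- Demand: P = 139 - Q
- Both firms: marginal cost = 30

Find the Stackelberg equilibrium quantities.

q₁* (leader) = 54.5, q₂* (follower) = 27.25

Work:
Follower's reaction: q₂ = (a - c - q₁)/2
Leader substitutes: π₁ = q₁·(a - q₁ - (a-c-q₁)/2 - c)
FOC: q₁* = (139 - 30)/2 = 54.50
Then: q₂* = (139 - 30 - 54.5)/2 = 27.25
Leader has first-mover advantage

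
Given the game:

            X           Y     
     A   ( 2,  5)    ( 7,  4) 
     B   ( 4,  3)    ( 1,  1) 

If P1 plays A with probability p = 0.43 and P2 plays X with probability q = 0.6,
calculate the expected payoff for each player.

E[P1] = 3.316, E[P2] = 3.232

Work:
E[P1] = p·q·π₁(A,X) + p·(1-q)·π₁(A,Y) + (1-p)·q·π₁(B,X) + (1-p)·(1-q)·π₁(B,Y)
= 0.43·0.6·2 + 0.43·0.4·7 + 0.57·0.6·4 + 0.57·0.4·1
= 3.316

E[P2] = 3.232 (similar calculation)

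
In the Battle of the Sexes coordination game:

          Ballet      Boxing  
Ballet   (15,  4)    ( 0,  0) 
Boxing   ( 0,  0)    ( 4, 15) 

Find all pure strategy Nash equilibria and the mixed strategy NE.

Pure NE: (Ballet, Ballet) and (Boxing, Boxing); Mixed NE: p = 0.7895, q = 0.2105

Work:
Check pure NE:
(Ballet, Ballet): (15, 4) - no unilateral deviation beneficial
(Boxing, Boxing): (4, 15) - no unilateral deviation beneficial
Mixed NE: P1 plays Ballet with p = 0.7895, P2 plays Ballet with q = 0.2105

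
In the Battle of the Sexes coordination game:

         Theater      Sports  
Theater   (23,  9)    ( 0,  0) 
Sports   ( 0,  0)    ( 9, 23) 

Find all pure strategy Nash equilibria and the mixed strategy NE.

Pure NE: (Theater, Theater) and (Sports, Sports); Mixed NE: p = 0.7188, q = 0.2812

Work:
Check pure NE:
(Theater, Theater): (23, 9) - no unilateral deviation beneficial
(Sports, Sports): (9, 23) - no unilateral deviation beneficial
Mixed NE: P1 plays Theater with p = 0.7188, P2 plays Theater with q = 0.2812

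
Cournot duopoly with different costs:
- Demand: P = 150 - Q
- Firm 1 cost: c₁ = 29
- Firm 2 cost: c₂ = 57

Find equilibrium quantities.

q₁* = 49.67, q₂* = 21.67

Work:
Reaction: q₁ = (150 - 29 - q₂)/2
Reaction: q₂ = (150 - 57 - q₁)/2
Solve simultaneously:
q₁* = (150 - 2×29 + 57)/3 = 49.67
q₂* = (150 - 2×57 + 29)/3 = 21.67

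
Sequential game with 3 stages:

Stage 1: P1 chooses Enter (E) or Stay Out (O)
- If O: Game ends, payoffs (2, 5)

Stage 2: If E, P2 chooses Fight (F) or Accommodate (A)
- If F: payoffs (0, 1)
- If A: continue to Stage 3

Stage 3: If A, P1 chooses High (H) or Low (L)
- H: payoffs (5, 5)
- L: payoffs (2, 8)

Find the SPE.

SPE: (E, A, H); Outcome (5, 5)

Work:
Stage 3: P1 chooses H (5 vs 2)
Stage 2: P2: F->1, A->5 (anticipating H). Choose A
Stage 1: P1: O->2, E->5 (anticipating A, H). Choose E
SPE path: E -> A -> H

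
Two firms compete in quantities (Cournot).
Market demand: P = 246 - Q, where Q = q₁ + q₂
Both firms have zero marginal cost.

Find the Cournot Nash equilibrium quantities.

q₁* = q₂* = 82.0; P* = 82.0

Work:
Profit: π_i = P·q_i = (a - q_i - q_j)·q_i
FOC: ∂π_i/∂q_i = a - 2q_i - q_j = 0
Reaction function: q_i = (246 - q_j)/2
Symmetry: q* = 246/3 = 82.0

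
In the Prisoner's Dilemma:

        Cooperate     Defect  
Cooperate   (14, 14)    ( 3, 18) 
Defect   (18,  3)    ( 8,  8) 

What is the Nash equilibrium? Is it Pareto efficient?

(Defect, Defect) is NE; not Pareto efficient

Work:
Defect dominates Cooperate for both players:
If P2 cooperates: Defect (18) > Cooperate (14)
If P2 defects: Defect (8) > Cooperate (3)
NE: (Defect, Defect) with payoff (8, 8)
But (Cooperate, Cooperate) = (14, 14) Pareto dominates (8, 8)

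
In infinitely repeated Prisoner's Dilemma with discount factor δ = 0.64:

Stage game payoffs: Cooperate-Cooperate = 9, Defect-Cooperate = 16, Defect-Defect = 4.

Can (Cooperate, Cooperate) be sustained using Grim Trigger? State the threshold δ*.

δ* = 0.5833; since δ = 0.64 ≥ 0.5833, cooperation can be sustained

Work:
For Grim Trigger:
Cooperate forever: 9/(1-δ)
Defect then punished: 16 + 4·δ/(1-δ)
Need: 9/(1-δ) ≥ 16 + 4·δ/(1-δ)
Solving: δ ≥ (T-R)/(T-P) = (16-9)/(16-4) = 0.5833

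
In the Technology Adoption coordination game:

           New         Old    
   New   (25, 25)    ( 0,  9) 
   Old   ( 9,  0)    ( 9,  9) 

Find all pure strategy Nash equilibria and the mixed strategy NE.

Pure NE: (New, New) and (Old, Old); Mixed NE: p = 0.36, q = 0.36

Work:
Check pure NE:
(New, New): (25, 25) - no unilateral deviation beneficial
(Old, Old): (9, 9) - no unilateral deviation beneficial
Mixed NE: P1 plays New with p = 0.36, P2 plays New with q = 0.36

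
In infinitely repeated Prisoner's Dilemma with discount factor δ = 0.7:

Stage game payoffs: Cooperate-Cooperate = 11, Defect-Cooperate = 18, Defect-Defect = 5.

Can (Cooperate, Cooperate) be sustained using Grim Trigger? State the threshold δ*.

δ* = 0.5385; since δ = 0.7 ≥ 0.5385, cooperation can be sustained

Work:
For Grim Trigger:
Cooperate forever: 11/(1-δ)
Defect then punished: 18 + 5·δ/(1-δ)
Need: 11/(1-δ) ≥ 18 + 5·δ/(1-δ)
Solving: δ ≥ (T-R)/(T-P) = (18-11)/(18-5) = 0.5385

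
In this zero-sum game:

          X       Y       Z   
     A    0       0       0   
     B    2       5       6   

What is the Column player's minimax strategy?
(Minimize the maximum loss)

Column should play X, value = 2

Work:
Column player minimizes Row's maximum payoff:
Column X: max payoff to Row = 2
Column Y: max payoff to Row = 5
Column Z: max payoff to Row = 6
Minimum is 2, achieved by column X.
Minimax strategy: X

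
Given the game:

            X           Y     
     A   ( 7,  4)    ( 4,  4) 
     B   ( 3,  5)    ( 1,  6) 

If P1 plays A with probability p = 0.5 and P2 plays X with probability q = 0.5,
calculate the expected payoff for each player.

E[P1] = 3.75, E[P2] = 4.75

Work:
E[P1] = p·q·π₁(A,X) + p·(1-q)·π₁(A,Y) + (1-p)·q·π₁(B,X) + (1-p)·(1-q)·π₁(B,Y)
= 0.5·0.5·7 + 0.5·0.5·4 + 0.5·0.5·3 + 0.5·0.5·1
= 3.75

E[P2] = 4.75 (similar calculation)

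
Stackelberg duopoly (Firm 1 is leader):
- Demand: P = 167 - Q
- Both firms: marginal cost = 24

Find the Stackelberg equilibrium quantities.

q₁* (leader) = 71.5, q₂* (follower) = 35.75

Work:
Follower's reaction: q₂ = (a - c - q₁)/2
Leader substitutes: π₁ = q₁·(a - q₁ - (a-c-q₁)/2 - c)
FOC: q₁* = (167 - 24)/2 = 71.50
Then: q₂* = (167 - 24 - 71.5)/2 = 35.75
Leader has first-mover advantage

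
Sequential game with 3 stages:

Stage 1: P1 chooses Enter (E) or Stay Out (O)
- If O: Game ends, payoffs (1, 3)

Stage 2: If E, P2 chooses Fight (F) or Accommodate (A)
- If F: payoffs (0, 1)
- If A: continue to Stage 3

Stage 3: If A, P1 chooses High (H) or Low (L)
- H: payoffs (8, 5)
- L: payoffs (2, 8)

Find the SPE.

SPE: (E, A, H); Outcome (8, 5)

Work:
Stage 3: P1 chooses H (8 vs 2)
Stage 2: P2: F->1, A->5 (anticipating H). Choose A
Stage 1: P1: O->1, E->8 (anticipating A, H). Choose E
SPE path: E -> A -> H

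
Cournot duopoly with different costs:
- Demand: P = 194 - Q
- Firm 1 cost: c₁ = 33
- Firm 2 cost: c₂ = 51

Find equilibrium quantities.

q₁* = 59.67, q₂* = 41.67

Work:
Reaction: q₁ = (194 - 33 - q₂)/2
Reaction: q₂ = (194 - 51 - q₁)/2
Solve simultaneously:
q₁* = (194 - 2×33 + 51)/3 = 59.67
q₂* = (194 - 2×51 + 33)/3 = 41.67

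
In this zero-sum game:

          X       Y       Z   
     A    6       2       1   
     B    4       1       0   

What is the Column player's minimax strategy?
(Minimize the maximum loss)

Column should play Z, value = 1

Work:
Column player minimizes Row's maximum payoff:
Column X: max payoff to Row = 6
Column Y: max payoff to Row = 2
Column Z: max payoff to Row = 1
Minimum is 1, achieved by column Z.
Minimax strategy: Z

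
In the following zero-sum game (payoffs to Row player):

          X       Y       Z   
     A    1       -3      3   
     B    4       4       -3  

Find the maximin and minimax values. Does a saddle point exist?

Maximin = -3, Minimax = 3, Saddle: False

Work:
Row minimums: [-3, -3] → maximin = -3
Column maximums: [4, 4, 3] → minimax = 3
No saddle point (maximin ≠ minimax). Mixed strategy needed.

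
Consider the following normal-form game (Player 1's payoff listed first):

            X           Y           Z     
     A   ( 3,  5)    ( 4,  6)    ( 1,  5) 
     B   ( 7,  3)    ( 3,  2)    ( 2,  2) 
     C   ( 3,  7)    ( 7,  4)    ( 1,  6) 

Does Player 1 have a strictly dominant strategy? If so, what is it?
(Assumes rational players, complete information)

No strictly dominant strategy exists for Player 1

Work:
A strategy strictly dominates another if it gives a strictly higher payoff against every opponent action. Compare each pair of P1's strategies column-by-column:
  A vs B: [3 vs 7, 4 vs 3, 1 vs 2] → A does not strictly dominate B (column X: 3 ≤ 7)
  A vs C: [3 vs 3, 4 vs 7, 1 vs 1] → A does not strictly dominate C (column X: 3 ≤ 3)
  B vs A: [7 vs 3, 3 vs 4, 2 vs 1] → B does not strictly dominate A (column Y: 3 ≤ 4)
  B vs C: [7 vs 3, 3 vs 7, 2 vs 1] → B does not strictly dominate C (column Y: 3 ≤ 7)
  C vs A: [3 vs 3, 7 vs 4, 1 vs 1] → C does not strictly dominate A (column X: 3 ≤ 3)
  C vs B: [3 vs 7, 7 vs 3, 1 vs 2] → C does not strictly dominate B (column X: 3 ≤ 7)
No single strategy strictly dominates all others → no strictly dominant strategy.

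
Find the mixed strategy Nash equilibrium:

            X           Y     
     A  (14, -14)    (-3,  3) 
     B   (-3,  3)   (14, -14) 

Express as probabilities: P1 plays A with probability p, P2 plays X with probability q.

p = 0.5, q = 0.5

Work:
Find probabilities that make opponent indifferent:
P2 chooses q to make P1 indifferent between A and B
P1 chooses p to make P2 indifferent between X and Y
Mixed NE: P1 plays (A: 0.5, B: 0.5), P2 plays (X: 0.5, Y: 0.5)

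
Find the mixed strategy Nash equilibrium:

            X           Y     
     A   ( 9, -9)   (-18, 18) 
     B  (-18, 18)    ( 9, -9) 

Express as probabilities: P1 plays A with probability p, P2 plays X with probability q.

p = 0.5, q = 0.5

Work:
Find probabilities that make opponent indifferent:
P2 chooses q to make P1 indifferent between A and B
P1 chooses p to make P2 indifferent between X and Y
Mixed NE: P1 plays (A: 0.5, B: 0.5), P2 plays (X: 0.5, Y: 0.5)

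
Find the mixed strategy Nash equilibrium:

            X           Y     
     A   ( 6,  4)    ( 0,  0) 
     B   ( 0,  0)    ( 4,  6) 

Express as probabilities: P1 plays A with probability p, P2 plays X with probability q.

p = 0.6, q = 0.4

Work:
Find probabilities that make opponent indifferent:
P2 chooses q to make P1 indifferent between A and B
P1 chooses p to make P2 indifferent between X and Y
Mixed NE: P1 plays (A: 0.6, B: 0.4), P2 plays (X: 0.4, Y: 0.6)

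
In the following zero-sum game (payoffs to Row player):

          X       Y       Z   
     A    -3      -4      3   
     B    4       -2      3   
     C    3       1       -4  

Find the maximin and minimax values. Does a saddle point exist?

Maximin = -2, Minimax = 1, Saddle: False

Work:
Row minimums: [-4, -2, -4] → maximin = -2
Column maximums: [4, 1, 3] → minimax = 1
No saddle point (maximin ≠ minimax). Mixed strategy needed.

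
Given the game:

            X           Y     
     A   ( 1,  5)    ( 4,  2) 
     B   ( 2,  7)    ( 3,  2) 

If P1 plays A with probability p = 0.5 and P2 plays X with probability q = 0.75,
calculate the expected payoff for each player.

E[P1] = 2.0, E[P2] = 5.0

Work:
E[P1] = p·q·π₁(A,X) + p·(1-q)·π₁(A,Y) + (1-p)·q·π₁(B,X) + (1-p)·(1-q)·π₁(B,Y)
= 0.5·0.75·1 + 0.5·0.25·4 + 0.5·0.75·2 + 0.5·0.25·3
= 2.0

E[P2] = 5.0 (similar calculation)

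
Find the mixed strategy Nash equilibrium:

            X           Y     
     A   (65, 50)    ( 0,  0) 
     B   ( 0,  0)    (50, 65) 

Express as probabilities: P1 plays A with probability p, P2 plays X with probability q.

p = 0.5652, q = 0.4348

Work:
Find probabilities that make opponent indifferent:
P2 chooses q to make P1 indifferent between A and B
P1 chooses p to make P2 indifferent between X and Y
Mixed NE: P1 plays (A: 0.5652, B: 0.4348), P2 plays (X: 0.4348, Y: 0.5652)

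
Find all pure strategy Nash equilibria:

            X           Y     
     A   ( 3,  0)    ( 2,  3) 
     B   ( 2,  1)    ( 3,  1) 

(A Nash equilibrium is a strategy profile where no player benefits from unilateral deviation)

Nash equilibrium: (B, Y)

Work:
Best responses:
  P1 vs X: payoffs [3, 2] → best response A (payoff 3)
  P1 vs Y: payoffs [2, 3] → best response B (payoff 3)
  P2 vs A: payoffs [0, 3] → best response Y (payoff 3)
  P2 vs B: payoffs [1, 1] → best response X/Y (payoff 1)
Mutual best responses: (B,Y) → Nash equilibria.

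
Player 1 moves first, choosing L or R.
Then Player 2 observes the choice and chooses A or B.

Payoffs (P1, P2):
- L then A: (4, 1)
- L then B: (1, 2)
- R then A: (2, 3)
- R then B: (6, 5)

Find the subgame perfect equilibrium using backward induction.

P1 plays R, P2 plays B after L and B after R; Payoff (6, 5)

Work:
Backward induction:
After L: P2 chooses B → P1 gets 1
After R: P2 chooses B → P1 gets 6
P1 chooses R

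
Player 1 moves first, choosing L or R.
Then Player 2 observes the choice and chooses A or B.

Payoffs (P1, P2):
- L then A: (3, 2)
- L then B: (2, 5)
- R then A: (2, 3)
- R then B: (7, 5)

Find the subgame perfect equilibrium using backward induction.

P1 plays R, P2 plays B after L and B after R; Payoff (7, 5)

Work:
Backward induction:
After L: P2 chooses B → P1 gets 2
After R: P2 chooses B → P1 gets 7
P1 chooses R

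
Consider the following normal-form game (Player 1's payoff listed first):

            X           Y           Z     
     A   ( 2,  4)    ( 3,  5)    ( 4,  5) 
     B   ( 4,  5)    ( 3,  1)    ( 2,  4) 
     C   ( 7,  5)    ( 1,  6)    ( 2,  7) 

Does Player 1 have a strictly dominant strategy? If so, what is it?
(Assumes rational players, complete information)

No strictly dominant strategy exists for Player 1

Work:
A strategy strictly dominates another if it gives a strictly higher payoff against every opponent action. Compare each pair of P1's strategies column-by-column:
  A vs B: [2 vs 4, 3 vs 3, 4 vs 2] → A does not strictly dominate B (column X: 2 ≤ 4)
  A vs C: [2 vs 7, 3 vs 1, 4 vs 2] → A does not strictly dominate C (column X: 2 ≤ 7)
  B vs A: [4 vs 2, 3 vs 3, 2 vs 4] → B does not strictly dominate A (column Y: 3 ≤ 3)
  B vs C: [4 vs 7, 3 vs 1, 2 vs 2] → B does not strictly dominate C (column X: 4 ≤ 7)
  C vs A: [7 vs 2, 1 vs 3, 2 vs 4] → C does not strictly dominate A (column Y: 1 ≤ 3)
  C vs B: [7 vs 4, 1 vs 3, 2 vs 2] → C does not strictly dominate B (column Y: 1 ≤ 3)
No single strategy strictly dominates all others → no strictly dominant strategy.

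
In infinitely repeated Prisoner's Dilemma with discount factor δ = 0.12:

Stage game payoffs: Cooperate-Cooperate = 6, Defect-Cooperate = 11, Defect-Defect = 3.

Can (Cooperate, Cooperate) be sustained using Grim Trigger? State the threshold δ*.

δ* = 0.625; since δ = 0.12 < 0.625, cooperation cannot be sustained

Work:
For Grim Trigger:
Cooperate forever: 6/(1-δ)
Defect then punished: 11 + 3·δ/(1-δ)
Need: 6/(1-δ) ≥ 11 + 3·δ/(1-δ)
Solving: δ ≥ (T-R)/(T-P) = (11-6)/(11-3) = 0.625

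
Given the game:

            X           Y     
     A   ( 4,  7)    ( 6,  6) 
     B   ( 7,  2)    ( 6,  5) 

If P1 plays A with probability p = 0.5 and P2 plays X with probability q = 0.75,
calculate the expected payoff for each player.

E[P1] = 5.625, E[P2] = 4.75

Work:
E[P1] = p·q·π₁(A,X) + p·(1-q)·π₁(A,Y) + (1-p)·q·π₁(B,X) + (1-p)·(1-q)·π₁(B,Y)
= 0.5·0.75·4 + 0.5·0.25·6 + 0.5·0.75·7 + 0.5·0.25·6
= 5.625

E[P2] = 4.75 (similar calculation)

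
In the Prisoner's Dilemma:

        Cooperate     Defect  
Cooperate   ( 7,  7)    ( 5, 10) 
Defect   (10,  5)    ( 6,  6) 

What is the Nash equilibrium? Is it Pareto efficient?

(Defect, Defect) is NE; not Pareto efficient

Work:
Defect dominates Cooperate for both players:
If P2 cooperates: Defect (10) > Cooperate (7)
If P2 defects: Defect (6) > Cooperate (5)
NE: (Defect, Defect) with payoff (6, 6)
But (Cooperate, Cooperate) = (7, 7) Pareto dominates (6, 6)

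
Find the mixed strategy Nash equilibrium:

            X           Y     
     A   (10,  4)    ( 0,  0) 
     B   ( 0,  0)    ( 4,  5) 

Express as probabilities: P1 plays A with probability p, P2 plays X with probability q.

p = 0.5556, q = 0.2857

Work:
Find probabilities that make opponent indifferent:
P2 chooses q to make P1 indifferent between A and B
P1 chooses p to make P2 indifferent between X and Y
Mixed NE: P1 plays (A: 0.5556, B: 0.4444), P2 plays (X: 0.2857, Y: 0.7143)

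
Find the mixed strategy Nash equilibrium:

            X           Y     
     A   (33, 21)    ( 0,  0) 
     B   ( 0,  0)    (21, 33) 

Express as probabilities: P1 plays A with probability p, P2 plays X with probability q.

p = 0.6111, q = 0.3889

Work:
Find probabilities that make opponent indifferent:
P2 chooses q to make P1 indifferent between A and B
P1 chooses p to make P2 indifferent between X and Y
Mixed NE: P1 plays (A: 0.6111, B: 0.3889), P2 plays (X: 0.3889, Y: 0.6111)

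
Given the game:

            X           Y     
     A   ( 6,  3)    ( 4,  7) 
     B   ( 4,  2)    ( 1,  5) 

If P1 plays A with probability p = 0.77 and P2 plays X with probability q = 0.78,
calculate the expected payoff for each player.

E[P1] = 5.0494, E[P2] = 3.5994

Work:
E[P1] = p·q·π₁(A,X) + p·(1-q)·π₁(A,Y) + (1-p)·q·π₁(B,X) + (1-p)·(1-q)·π₁(B,Y)
= 0.77·0.78·6 + 0.77·0.22·4 + 0.23·0.78·4 + 0.23·0.22·1
= 5.0494

E[P2] = 3.5994 (similar calculation)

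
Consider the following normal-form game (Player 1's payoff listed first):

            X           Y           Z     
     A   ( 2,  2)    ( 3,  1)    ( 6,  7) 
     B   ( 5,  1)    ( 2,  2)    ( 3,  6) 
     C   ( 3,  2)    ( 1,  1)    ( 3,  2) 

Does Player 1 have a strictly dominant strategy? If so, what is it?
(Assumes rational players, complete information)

No strictly dominant strategy exists for Player 1

Work:
A strategy strictly dominates another if it gives a strictly higher payoff against every opponent action. Compare each pair of P1's strategies column-by-column:
  A vs B: [2 vs 5, 3 vs 2, 6 vs 3] → A does not strictly dominate B (column X: 2 ≤ 5)
  A vs C: [2 vs 3, 3 vs 1, 6 vs 3] → A does not strictly dominate C (column X: 2 ≤ 3)
  B vs A: [5 vs 2, 2 vs 3, 3 vs 6] → B does not strictly dominate A (column Y: 2 ≤ 3)
  B vs C: [5 vs 3, 2 vs 1, 3 vs 3] → B does not strictly dominate C (column Z: 3 ≤ 3)
  C vs A: [3 vs 2, 1 vs 3, 3 vs 6] → C does not strictly dominate A (column Y: 1 ≤ 3)
  C vs B: [3 vs 5, 1 vs 2, 3 vs 3] → C does not strictly dominate B (column X: 3 ≤ 5)
No single strategy strictly dominates all others → no strictly dominant strategy.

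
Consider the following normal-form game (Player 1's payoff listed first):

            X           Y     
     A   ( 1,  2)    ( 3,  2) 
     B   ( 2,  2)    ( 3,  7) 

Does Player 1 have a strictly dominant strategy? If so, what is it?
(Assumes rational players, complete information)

No strictly dominant strategy exists for Player 1

Work:
A strategy strictly dominates another if it gives a strictly higher payoff against every opponent action. Compare each pair of P1's strategies column-by-column:
  A vs B: [1 vs 2, 3 vs 3] → A does not strictly dominate B (column X: 1 ≤ 2)
  B vs A: [2 vs 1, 3 vs 3] → B does not strictly dominate A (column Y: 3 ≤ 3)
No single strategy strictly dominates all others → no strictly dominant strategy.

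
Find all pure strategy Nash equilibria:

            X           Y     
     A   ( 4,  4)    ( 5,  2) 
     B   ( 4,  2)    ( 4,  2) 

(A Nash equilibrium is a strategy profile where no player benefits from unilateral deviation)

Nash equilibrium: (A, X), (B, X)

Work:
Best responses:
  P1 vs X: payoffs [4, 4] → best response A/B (payoff 4)
  P1 vs Y: payoffs [5, 4] → best response A (payoff 5)
  P2 vs A: payoffs [4, 2] → best response X (payoff 4)
  P2 vs B: payoffs [2, 2] → best response X/Y (payoff 2)
Mutual best responses: (A,X), (B,X) → Nash equilibria.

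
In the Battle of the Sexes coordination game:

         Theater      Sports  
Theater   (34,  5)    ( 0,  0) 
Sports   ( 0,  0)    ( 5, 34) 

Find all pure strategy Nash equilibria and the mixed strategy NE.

Pure NE: (Theater, Theater) and (Sports, Sports); Mixed NE: p = 0.8718, q = 0.1282

Work:
Check pure NE:
(Theater, Theater): (34, 5) - no unilateral deviation beneficial
(Sports, Sports): (5, 34) - no unilateral deviation beneficial
Mixed NE: P1 plays Theater with p = 0.8718, P2 plays Theater with q = 0.1282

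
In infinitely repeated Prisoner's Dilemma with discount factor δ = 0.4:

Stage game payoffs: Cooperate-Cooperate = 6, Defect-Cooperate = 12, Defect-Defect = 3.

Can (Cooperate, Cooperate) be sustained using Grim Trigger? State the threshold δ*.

δ* = 0.6667; since δ = 0.4 < 0.6667, cooperation cannot be sustained

Work:
For Grim Trigger:
Cooperate forever: 6/(1-δ)
Defect then punished: 12 + 3·δ/(1-δ)
Need: 6/(1-δ) ≥ 12 + 3·δ/(1-δ)
Solving: δ ≥ (T-R)/(T-P) = (12-6)/(12-3) = 0.6667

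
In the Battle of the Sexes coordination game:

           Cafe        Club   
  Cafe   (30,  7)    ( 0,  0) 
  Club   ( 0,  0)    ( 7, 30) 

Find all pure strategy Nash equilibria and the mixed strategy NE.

Pure NE: (Cafe, Cafe) and (Club, Club); Mixed NE: p = 0.8108, q = 0.1892

Work:
Check pure NE:
(Cafe, Cafe): (30, 7) - no unilateral deviation beneficial
(Club, Club): (7, 30) - no unilateral deviation beneficial
Mixed NE: P1 plays Cafe with p = 0.8108, P2 plays Cafe with q = 0.1892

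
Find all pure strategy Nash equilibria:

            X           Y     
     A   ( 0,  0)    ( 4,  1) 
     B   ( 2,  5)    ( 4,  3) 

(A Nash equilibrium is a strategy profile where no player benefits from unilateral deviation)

Nash equilibrium: (A, Y), (B, X)

Work:
Best responses:
  P1 vs X: payoffs [0, 2] → best response B (payoff 2)
  P1 vs Y: payoffs [4, 4] → best response A/B (payoff 4)
  P2 vs A: payoffs [0, 1] → best response Y (payoff 1)
  P2 vs B: payoffs [5, 3] → best response X (payoff 5)
Mutual best responses: (A,Y), (B,X) → Nash equilibria.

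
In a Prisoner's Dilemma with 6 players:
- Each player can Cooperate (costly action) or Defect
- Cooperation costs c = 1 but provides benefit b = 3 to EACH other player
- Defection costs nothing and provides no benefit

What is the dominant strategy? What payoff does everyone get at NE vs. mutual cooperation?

Dominant: Defect; NE payoff = 0; Coop payoff = 14

Work:
Defect dominates (saves cost c = 1, benefit to others is external)
NE: All defect → everyone gets 0
If all cooperate: each receives (5)×3 - 1 = 14
Social dilemma: 14 > 0 but NE gives 0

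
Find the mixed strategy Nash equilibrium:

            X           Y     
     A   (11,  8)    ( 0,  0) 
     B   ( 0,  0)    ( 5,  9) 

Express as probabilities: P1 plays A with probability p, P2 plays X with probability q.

p = 0.5294, q = 0.3125

Work:
Find probabilities that make opponent indifferent:
P2 chooses q to make P1 indifferent between A and B
P1 chooses p to make P2 indifferent between X and Y
Mixed NE: P1 plays (A: 0.5294, B: 0.4706), P2 plays (X: 0.3125, Y: 0.6875)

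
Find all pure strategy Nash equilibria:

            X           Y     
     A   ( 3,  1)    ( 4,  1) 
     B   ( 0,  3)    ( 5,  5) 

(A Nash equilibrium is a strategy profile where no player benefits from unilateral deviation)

Nash equilibrium: (A, X), (B, Y)

Work:
Best responses:
  P1 vs X: payoffs [3, 0] → best response A (payoff 3)
  P1 vs Y: payoffs [4, 5] → best response B (payoff 5)
  P2 vs A: payoffs [1, 1] → best response X/Y (payoff 1)
  P2 vs B: payoffs [3, 5] → best response Y (payoff 5)
Mutual best responses: (A,X), (B,Y) → Nash equilibria.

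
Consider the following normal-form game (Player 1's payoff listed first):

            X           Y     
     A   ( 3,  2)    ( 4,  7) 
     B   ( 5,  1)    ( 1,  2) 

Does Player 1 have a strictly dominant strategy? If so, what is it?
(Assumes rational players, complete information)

No strictly dominant strategy exists for Player 1

Work:
A strategy strictly dominates another if it gives a strictly higher payoff against every opponent action. Compare each pair of P1's strategies column-by-column:
  A vs B: [3 vs 5, 4 vs 1] → A does not strictly dominate B (column X: 3 ≤ 5)
  B vs A: [5 vs 3, 1 vs 4] → B does not strictly dominate A (column Y: 1 ≤ 4)
No single strategy strictly dominates all others → no strictly dominant strategy.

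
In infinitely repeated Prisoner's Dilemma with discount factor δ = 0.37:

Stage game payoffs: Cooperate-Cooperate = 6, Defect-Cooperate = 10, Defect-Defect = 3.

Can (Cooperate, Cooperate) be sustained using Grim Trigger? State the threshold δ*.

δ* = 0.5714; since δ = 0.37 < 0.5714, cooperation cannot be sustained

Work:
For Grim Trigger:
Cooperate forever: 6/(1-δ)
Defect then punished: 10 + 3·δ/(1-δ)
Need: 6/(1-δ) ≥ 10 + 3·δ/(1-δ)
Solving: δ ≥ (T-R)/(T-P) = (10-6)/(10-3) = 0.5714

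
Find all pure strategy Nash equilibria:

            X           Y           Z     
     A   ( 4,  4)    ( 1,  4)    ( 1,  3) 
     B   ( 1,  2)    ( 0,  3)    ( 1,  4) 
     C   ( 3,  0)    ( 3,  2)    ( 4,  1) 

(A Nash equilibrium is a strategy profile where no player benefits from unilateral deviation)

Nash equilibrium: (A, X), (C, Y)

Work:
Best responses:
  P1 vs X: payoffs [4, 1, 3] → best response A (payoff 4)
  P1 vs Y: payoffs [1, 0, 3] → best response C (payoff 3)
  P1 vs Z: payoffs [1, 1, 4] → best response C (payoff 4)
  P2 vs A: payoffs [4, 4, 3] → best response X/Y (payoff 4)
  P2 vs B: payoffs [2, 3, 4] → best response Z (payoff 4)
  P2 vs C: payoffs [0, 2, 1] → best response Y (payoff 2)
Mutual best responses: (A,X), (C,Y) → Nash equilibria.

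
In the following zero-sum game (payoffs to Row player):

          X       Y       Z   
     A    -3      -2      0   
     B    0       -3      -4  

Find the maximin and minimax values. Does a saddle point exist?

Maximin = -3, Minimax = -2, Saddle: False

Work:
Row minimums: [-3, -4] → maximin = -3
Column maximums: [0, -2, 0] → minimax = -2
No saddle point (maximin ≠ minimax). Mixed strategy needed.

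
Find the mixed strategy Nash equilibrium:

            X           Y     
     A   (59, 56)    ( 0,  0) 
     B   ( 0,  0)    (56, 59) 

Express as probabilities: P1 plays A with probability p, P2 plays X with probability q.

p = 0.513, q = 0.487

Work:
Find probabilities that make opponent indifferent:
P2 chooses q to make P1 indifferent between A and B
P1 chooses p to make P2 indifferent between X and Y
Mixed NE: P1 plays (A: 0.513, B: 0.487), P2 plays (X: 0.487, Y: 0.513)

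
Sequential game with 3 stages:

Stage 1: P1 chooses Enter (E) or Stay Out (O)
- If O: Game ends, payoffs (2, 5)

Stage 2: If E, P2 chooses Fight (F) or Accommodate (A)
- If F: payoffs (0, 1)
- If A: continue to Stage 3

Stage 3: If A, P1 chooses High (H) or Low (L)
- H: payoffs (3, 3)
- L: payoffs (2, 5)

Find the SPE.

SPE: (E, A, H); Outcome (3, 3)

Work:
Stage 3: P1 chooses H (3 vs 2)
Stage 2: P2: F->1, A->3 (anticipating H). Choose A
Stage 1: P1: O->2, E->3 (anticipating A, H). Choose E
SPE path: E -> A -> H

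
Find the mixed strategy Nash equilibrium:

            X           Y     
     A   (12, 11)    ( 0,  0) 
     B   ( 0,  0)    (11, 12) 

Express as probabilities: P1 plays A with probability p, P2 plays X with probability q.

p = 0.5217, q = 0.4783

Work:
Find probabilities that make opponent indifferent:
P2 chooses q to make P1 indifferent between A and B
P1 chooses p to make P2 indifferent between X and Y
Mixed NE: P1 plays (A: 0.5217, B: 0.4783), P2 plays (X: 0.4783, Y: 0.5217)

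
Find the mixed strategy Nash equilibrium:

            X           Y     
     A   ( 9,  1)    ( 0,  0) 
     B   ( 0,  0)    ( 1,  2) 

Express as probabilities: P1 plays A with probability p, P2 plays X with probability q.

p = 0.6667, q = 0.1

Work:
Find probabilities that make opponent indifferent:
P2 chooses q to make P1 indifferent between A and B
P1 chooses p to make P2 indifferent between X and Y
Mixed NE: P1 plays (A: 0.6667, B: 0.3333), P2 plays (X: 0.1, Y: 0.9)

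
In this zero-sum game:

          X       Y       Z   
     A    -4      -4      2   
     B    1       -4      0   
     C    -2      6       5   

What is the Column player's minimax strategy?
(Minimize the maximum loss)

Column should play X, value = 1

Work:
Column player minimizes Row's maximum payoff:
Column X: max payoff to Row = 1
Column Y: max payoff to Row = 6
Column Z: max payoff to Row = 5
Minimum is 1, achieved by column X.
Minimax strategy: X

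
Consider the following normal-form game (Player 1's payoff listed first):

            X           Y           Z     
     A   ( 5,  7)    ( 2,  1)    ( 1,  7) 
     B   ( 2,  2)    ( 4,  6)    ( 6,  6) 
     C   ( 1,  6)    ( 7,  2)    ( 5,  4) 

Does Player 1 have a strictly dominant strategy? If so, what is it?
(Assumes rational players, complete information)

No strictly dominant strategy exists for Player 1

Work:
A strategy strictly dominates another if it gives a strictly higher payoff against every opponent action. Compare each pair of P1's strategies column-by-column:
  A vs B: [5 vs 2, 2 vs 4, 1 vs 6] → A does not strictly dominate B (column Y: 2 ≤ 4)
  A vs C: [5 vs 1, 2 vs 7, 1 vs 5] → A does not strictly dominate C (column Y: 2 ≤ 7)
  B vs A: [2 vs 5, 4 vs 2, 6 vs 1] → B does not strictly dominate A (column X: 2 ≤ 5)
  B vs C: [2 vs 1, 4 vs 7, 6 vs 5] → B does not strictly dominate C (column Y: 4 ≤ 7)
  C vs A: [1 vs 5, 7 vs 2, 5 vs 1] → C does not strictly dominate A (column X: 1 ≤ 5)
  C vs B: [1 vs 2, 7 vs 4, 5 vs 6] → C does not strictly dominate B (column X: 1 ≤ 2)
No single strategy strictly dominates all others → no strictly dominant strategy.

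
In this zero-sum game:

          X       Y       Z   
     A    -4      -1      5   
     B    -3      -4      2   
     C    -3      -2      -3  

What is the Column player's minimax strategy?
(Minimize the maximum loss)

Column should play X, value = -3

Work:
Column player minimizes Row's maximum payoff:
Column X: max payoff to Row = -3
Column Y: max payoff to Row = -1
Column Z: max payoff to Row = 5
Minimum is -3, achieved by column X.
Minimax strategy: X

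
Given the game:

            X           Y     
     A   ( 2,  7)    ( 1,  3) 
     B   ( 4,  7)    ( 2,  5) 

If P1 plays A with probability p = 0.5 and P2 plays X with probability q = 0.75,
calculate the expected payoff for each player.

E[P1] = 2.625, E[P2] = 6.25

Work:
E[P1] = p·q·π₁(A,X) + p·(1-q)·π₁(A,Y) + (1-p)·q·π₁(B,X) + (1-p)·(1-q)·π₁(B,Y)
= 0.5·0.75·2 + 0.5·0.25·1 + 0.5·0.75·4 + 0.5·0.25·2
= 2.625

E[P2] = 6.25 (similar calculation)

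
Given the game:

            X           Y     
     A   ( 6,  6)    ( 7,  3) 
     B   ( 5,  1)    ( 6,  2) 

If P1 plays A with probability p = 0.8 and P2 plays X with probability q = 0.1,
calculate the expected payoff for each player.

E[P1] = 6.7, E[P2] = 3.02

Work:
E[P1] = p·q·π₁(A,X) + p·(1-q)·π₁(A,Y) + (1-p)·q·π₁(B,X) + (1-p)·(1-q)·π₁(B,Y)
= 0.8·0.1·6 + 0.8·0.9·7 + 0.2·0.1·5 + 0.2·0.9·6
= 6.7

E[P2] = 3.02 (similar calculation)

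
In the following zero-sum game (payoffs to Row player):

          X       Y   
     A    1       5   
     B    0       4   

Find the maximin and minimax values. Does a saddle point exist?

Maximin = 1, Minimax = 1, Saddle: True

Work:
Row minimums: [1, 0] → maximin = 1
Column maximums: [1, 5] → minimax = 1
Saddle point exists! Game value = 1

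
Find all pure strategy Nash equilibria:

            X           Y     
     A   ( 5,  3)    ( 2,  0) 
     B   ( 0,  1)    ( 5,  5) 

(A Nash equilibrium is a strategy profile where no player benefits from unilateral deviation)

Nash equilibrium: (A, X), (B, Y)

Work:
Best responses:
  P1 vs X: payoffs [5, 0] → best response A (payoff 5)
  P1 vs Y: payoffs [2, 5] → best response B (payoff 5)
  P2 vs A: payoffs [3, 0] → best response X (payoff 3)
  P2 vs B: payoffs [1, 5] → best response Y (payoff 5)
Mutual best responses: (A,X), (B,Y) → Nash equilibria.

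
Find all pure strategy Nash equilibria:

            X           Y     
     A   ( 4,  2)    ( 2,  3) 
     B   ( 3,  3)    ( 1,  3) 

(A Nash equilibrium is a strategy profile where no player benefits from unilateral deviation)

Nash equilibrium: (A, Y)

Work:
Best responses:
  P1 vs X: payoffs [4, 3] → best response A (payoff 4)
  P1 vs Y: payoffs [2, 1] → best response A (payoff 2)
  P2 vs A: payoffs [2, 3] → best response Y (payoff 3)
  P2 vs B: payoffs [3, 3] → best response X/Y (payoff 3)
Mutual best responses: (A,Y) → Nash equilibria.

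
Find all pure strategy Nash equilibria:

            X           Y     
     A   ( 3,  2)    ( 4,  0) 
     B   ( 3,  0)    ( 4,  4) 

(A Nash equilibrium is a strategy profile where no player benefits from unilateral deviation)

Nash equilibrium: (A, X), (B, Y)

Work:
Best responses:
  P1 vs X: payoffs [3, 3] → best response A/B (payoff 3)
  P1 vs Y: payoffs [4, 4] → best response A/B (payoff 4)
  P2 vs A: payoffs [2, 0] → best response X (payoff 2)
  P2 vs B: payoffs [0, 4] → best response Y (payoff 4)
Mutual best responses: (A,X), (B,Y) → Nash equilibria.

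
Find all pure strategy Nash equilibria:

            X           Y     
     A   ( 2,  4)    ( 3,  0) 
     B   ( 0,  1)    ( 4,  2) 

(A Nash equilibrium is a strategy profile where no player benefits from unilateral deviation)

Nash equilibrium: (A, X), (B, Y)

Work:
Best responses:
  P1 vs X: payoffs [2, 0] → best response A (payoff 2)
  P1 vs Y: payoffs [3, 4] → best response B (payoff 4)
  P2 vs A: payoffs [4, 0] → best response X (payoff 4)
  P2 vs B: payoffs [1, 2] → best response Y (payoff 2)
Mutual best responses: (A,X), (B,Y) → Nash equilibria.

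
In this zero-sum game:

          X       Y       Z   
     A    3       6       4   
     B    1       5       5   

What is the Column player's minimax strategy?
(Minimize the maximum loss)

Column should play X, value = 3

Work:
Column player minimizes Row's maximum payoff:
Column X: max payoff to Row = 3
Column Y: max payoff to Row = 6
Column Z: max payoff to Row = 5
Minimum is 3, achieved by column X.
Minimax strategy: X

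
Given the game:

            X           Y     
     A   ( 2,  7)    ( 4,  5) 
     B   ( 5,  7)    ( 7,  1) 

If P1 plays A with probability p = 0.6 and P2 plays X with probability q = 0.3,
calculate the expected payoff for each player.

E[P1] = 4.6, E[P2] = 4.48

Work:
E[P1] = p·q·π₁(A,X) + p·(1-q)·π₁(A,Y) + (1-p)·q·π₁(B,X) + (1-p)·(1-q)·π₁(B,Y)
= 0.6·0.3·2 + 0.6·0.7·4 + 0.4·0.3·5 + 0.4·0.7·7
= 4.6

E[P2] = 4.48 (similar calculation)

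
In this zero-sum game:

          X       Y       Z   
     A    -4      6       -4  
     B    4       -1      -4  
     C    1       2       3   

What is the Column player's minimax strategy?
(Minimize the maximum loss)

Column should play Z, value = 3

Work:
Column player minimizes Row's maximum payoff:
Column X: max payoff to Row = 4
Column Y: max payoff to Row = 6
Column Z: max payoff to Row = 3
Minimum is 3, achieved by column Z.
Minimax strategy: Z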